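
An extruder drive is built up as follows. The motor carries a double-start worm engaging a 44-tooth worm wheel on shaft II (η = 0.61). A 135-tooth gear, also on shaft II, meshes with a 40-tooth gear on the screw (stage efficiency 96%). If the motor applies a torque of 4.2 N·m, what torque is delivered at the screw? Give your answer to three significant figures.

16.0 N·m

After the worm (44/2): 4.2 × 22 × 0.61 = 56.364 N·m
After the gear mesh (40/135): 56.364 × 0.2963 × 0.96 = 16.032 N·m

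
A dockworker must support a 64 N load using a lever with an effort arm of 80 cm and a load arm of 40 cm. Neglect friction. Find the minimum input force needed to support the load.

32 N

Lever MA = effort arm / load arm = 80/40 = 2.
Effort = load / MA = 64 / 2 = 32 N.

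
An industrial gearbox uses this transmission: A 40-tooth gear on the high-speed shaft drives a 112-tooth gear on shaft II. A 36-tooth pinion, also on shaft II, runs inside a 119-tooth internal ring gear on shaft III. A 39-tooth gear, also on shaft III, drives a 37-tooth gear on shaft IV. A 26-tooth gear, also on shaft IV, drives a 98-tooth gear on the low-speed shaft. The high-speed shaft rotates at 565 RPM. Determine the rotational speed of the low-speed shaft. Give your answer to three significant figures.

17.1 RPM

gear mesh 112/40 = 2.8 → 565/2.8 = 201.79 RPM
internal gear 119/36 = 3.3056 → 201.79/3.3056 = 61.044 RPM
gear mesh 37/39 = 0.94872 → 61.044/0.94872 = 64.344 RPM
gear mesh 98/26 = 3.7692 → 64.344/3.7692 = 17.071 RPM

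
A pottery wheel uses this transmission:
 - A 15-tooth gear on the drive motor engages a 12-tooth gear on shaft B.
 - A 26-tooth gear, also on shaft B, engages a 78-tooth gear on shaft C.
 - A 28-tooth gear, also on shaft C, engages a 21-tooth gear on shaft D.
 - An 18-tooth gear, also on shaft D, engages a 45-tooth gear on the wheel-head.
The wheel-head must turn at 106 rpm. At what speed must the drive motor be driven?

Overall ratio R = 0.8 × 3 × 0.75 × 2.5 = 4.5.
Required input speed = output speed × R = 106 × 4.5 = 477 rpm.

477 rpm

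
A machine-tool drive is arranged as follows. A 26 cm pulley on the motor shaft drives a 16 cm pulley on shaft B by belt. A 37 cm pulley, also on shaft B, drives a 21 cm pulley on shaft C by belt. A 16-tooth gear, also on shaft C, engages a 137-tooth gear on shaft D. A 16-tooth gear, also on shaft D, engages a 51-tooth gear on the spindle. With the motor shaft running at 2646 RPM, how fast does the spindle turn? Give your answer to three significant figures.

the motor shaft → shaft B (belt, 16/26): 2646 ÷ 0.61538 = 4299.8 RPM
shaft B → shaft C (belt, 21/37): 4299.8 ÷ 0.56757 = 7575.8 RPM
shaft C → shaft D (gear mesh, 137/16): 7575.8 ÷ 8.5625 = 884.76 RPM
shaft D → the spindle (gear mesh, 51/16): 884.76 ÷ 3.1875 = 277.57 RPM

278 RPM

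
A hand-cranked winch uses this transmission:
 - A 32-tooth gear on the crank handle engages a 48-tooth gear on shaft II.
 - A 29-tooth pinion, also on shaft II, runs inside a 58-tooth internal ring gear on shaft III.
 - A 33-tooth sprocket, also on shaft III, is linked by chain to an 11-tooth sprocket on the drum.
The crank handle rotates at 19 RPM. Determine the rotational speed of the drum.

the crank handle → shaft II (gear mesh, 48/32): 19 ÷ 1.5 = 12.667 RPM
shaft II → shaft III (internal gear, 58/29): 12.667 ÷ 2 = 6.3333 RPM
shaft III → the drum (chain, 11/33): 6.3333 ÷ 0.33333 = 19 RPM

19 RPM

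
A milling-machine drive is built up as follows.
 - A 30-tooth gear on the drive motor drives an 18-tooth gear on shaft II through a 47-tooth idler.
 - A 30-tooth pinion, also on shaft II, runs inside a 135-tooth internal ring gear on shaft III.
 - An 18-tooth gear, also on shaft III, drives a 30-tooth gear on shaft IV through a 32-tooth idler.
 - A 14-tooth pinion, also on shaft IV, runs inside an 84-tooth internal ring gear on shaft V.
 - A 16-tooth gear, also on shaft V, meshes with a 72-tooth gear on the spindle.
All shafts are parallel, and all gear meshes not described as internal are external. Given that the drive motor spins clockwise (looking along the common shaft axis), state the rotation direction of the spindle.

anticlockwise

the drive motor → shaft II: driver → idler → driven is 2 external meshes, 2 reversals → CW.
shaft II → shaft III: internal mesh, same direction → CW.
shaft III → shaft IV: driver → idler → driven is 2 external meshes, 2 reversals → CW.
shaft IV → shaft V: internal mesh, same direction → CW.
shaft V → the spindle: external mesh, 1 reversal → CCW.
5 reversals in total — an odd number — so the spindle turns opposite to the drive motor.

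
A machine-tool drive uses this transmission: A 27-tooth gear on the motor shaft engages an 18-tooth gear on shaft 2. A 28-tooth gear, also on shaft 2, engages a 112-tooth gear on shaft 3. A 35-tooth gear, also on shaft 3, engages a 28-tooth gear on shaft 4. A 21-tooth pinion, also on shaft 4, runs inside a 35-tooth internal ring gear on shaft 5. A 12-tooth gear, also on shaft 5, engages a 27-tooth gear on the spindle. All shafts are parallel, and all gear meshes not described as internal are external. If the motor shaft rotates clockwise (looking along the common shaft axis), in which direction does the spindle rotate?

clockwise

the motor shaft → shaft 2: external mesh, 1 reversal → CCW.
shaft 2 → shaft 3: external mesh, 1 reversal → CW.
shaft 3 → shaft 4: external mesh, 1 reversal → CCW.
shaft 4 → shaft 5: internal mesh, same direction → CCW.
shaft 5 → the spindle: external mesh, 1 reversal → CW.
4 reversals in total — an even number — so the spindle turns the same way as the motor shaft.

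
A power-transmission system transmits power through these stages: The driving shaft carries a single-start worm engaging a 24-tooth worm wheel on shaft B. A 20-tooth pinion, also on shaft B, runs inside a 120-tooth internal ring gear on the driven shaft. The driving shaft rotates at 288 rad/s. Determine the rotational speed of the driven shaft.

worm 24/1 = 24 → 288/24 = 12 rad/s
internal gear 120/20 = 6 → 12/6 = 2 rad/s

2 rad/s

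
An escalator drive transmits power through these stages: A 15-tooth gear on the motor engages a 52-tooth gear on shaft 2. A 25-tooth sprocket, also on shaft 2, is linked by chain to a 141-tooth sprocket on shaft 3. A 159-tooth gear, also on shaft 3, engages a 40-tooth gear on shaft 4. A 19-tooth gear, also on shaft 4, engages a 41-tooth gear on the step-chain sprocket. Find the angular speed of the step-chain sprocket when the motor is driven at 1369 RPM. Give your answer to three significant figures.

gear mesh 52/15 = 3.4667 → 1369/3.4667 = 394.9 RPM
chain 141/25 = 5.64 → 394.9/5.64 = 70.018 RPM
gear mesh 40/159 = 0.25157 → 70.018/0.25157 = 278.32 RPM
gear mesh 41/19 = 2.1579 → 278.32/2.1579 = 128.98 RPM

129 RPM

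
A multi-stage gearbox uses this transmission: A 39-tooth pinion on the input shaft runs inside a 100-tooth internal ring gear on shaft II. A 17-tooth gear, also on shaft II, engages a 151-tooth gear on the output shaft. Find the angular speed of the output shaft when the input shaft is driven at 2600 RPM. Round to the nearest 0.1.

Internal gear: ratio = 100/39 = 2.5641, so shaft II turns at 2600 / 2.5641 = 1014 RPM.
Gear mesh: ratio = 151/17 = 8.8824, so the output shaft turns at 1014 / 8.8824 = 114.16 RPM.

114.2 RPM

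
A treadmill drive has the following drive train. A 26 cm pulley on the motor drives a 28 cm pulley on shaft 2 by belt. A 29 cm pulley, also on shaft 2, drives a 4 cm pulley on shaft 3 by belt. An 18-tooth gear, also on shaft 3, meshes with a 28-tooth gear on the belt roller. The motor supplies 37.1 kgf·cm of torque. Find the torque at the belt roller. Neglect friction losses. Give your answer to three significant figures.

8.57 kgf·cm

After the belt (28/26): 37.1 × 1.0769 = 39.954 kgf·cm
After the belt (4/29): 39.954 × 0.13793 = 5.5109 kgf·cm
After the gear mesh (28/18): 5.5109 × 1.5556 = 8.5725 kgf·cm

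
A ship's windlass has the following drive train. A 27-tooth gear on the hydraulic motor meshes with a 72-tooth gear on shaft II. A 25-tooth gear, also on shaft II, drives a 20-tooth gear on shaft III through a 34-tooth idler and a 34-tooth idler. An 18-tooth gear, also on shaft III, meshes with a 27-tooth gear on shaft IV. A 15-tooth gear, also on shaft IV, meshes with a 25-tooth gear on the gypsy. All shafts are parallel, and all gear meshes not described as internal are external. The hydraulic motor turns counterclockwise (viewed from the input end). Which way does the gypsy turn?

the hydraulic motor → shaft II: external mesh, 1 reversal → CW.
shaft II → shaft III: driver → idler → idler → driven is 3 external meshes, 3 reversals → CCW.
shaft III → shaft IV: external mesh, 1 reversal → CW.
shaft IV → the gypsy: external mesh, 1 reversal → CCW.
6 reversals in total — an even number — so the gypsy turns the same way as the hydraulic motor.

counterclockwise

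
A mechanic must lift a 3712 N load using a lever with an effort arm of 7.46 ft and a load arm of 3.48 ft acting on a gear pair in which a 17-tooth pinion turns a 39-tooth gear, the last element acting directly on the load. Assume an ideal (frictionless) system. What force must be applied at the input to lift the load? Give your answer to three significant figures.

Lever MA = effort arm / load arm = 7.46/3.48 = 2.1437.
Gear pair MA = 39/17 = 2.2941.
Combined ideal MA = 2.1437 × 2.2941 = 4.9178.
Effort = load / MA = 3712 / 4.9178 = 754.8 N.

755 N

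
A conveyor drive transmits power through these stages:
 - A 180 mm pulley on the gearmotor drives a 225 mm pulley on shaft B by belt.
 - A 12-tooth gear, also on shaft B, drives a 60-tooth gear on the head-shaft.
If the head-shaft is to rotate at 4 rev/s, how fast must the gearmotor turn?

Overall ratio R = 1.25 × 5 = 6.25.
Required input speed = output speed × R = 4 × 6.25 = 25 rev/s.

25 rev/s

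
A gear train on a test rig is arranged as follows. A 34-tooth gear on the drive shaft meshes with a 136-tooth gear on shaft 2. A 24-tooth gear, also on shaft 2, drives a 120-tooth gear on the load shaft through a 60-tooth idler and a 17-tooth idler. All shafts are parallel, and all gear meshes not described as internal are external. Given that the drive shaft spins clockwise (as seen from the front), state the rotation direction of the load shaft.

the drive shaft → shaft 2: external mesh, 1 reversal → CCW.
shaft 2 → the load shaft: driver → idler → idler → driven is 3 external meshes, 3 reversals → CW.
4 reversals in total — an even number — so the load shaft turns the same way as the drive shaft.

clockwise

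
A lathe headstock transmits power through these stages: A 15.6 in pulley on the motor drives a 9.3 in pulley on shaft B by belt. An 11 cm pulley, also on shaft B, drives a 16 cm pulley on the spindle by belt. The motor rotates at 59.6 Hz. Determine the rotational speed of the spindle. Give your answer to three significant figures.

the motor → shaft B (belt, 9.3/15.6): 59.6 ÷ 0.59615 = 99.974 Hz
shaft B → the spindle (belt, 16/11): 99.974 ÷ 1.4545 = 68.732 Hz

68.7 Hz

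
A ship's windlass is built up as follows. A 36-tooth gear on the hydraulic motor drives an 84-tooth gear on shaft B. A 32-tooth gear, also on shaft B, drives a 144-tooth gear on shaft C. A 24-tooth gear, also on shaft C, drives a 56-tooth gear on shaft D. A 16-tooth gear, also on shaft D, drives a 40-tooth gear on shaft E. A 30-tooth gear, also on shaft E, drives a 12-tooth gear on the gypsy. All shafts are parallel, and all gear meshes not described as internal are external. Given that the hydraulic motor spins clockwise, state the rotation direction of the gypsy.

anticlockwise

the hydraulic motor → shaft B: external mesh, 1 reversal → CCW.
shaft B → shaft C: external mesh, 1 reversal → CW.
shaft C → shaft D: external mesh, 1 reversal → CCW.
shaft D → shaft E: external mesh, 1 reversal → CW.
shaft E → the gypsy: external mesh, 1 reversal → CCW.
5 reversals in total — an odd number — so the gypsy turns opposite to the hydraulic motor.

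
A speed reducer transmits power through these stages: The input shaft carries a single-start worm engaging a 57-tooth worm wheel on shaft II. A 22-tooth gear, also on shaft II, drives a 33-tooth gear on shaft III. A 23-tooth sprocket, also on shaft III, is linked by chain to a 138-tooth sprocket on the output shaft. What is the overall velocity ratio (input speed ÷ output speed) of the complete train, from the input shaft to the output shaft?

513

Each stage contributes driven/driver: worm 57/1 = 57, gear mesh 33/22 = 1.5, chain 138/23 = 6.
Overall: 57 × 1.5 × 6 = 513.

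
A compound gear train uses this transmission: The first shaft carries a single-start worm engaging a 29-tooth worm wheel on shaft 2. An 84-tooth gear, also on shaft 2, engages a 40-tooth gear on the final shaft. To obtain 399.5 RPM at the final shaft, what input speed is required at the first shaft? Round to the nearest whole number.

Overall ratio R = 29 × 0.47619 = 13.81.
Required input speed = output speed × R = 399.5 × 13.81 = 5516.9 RPM.

5517 RPM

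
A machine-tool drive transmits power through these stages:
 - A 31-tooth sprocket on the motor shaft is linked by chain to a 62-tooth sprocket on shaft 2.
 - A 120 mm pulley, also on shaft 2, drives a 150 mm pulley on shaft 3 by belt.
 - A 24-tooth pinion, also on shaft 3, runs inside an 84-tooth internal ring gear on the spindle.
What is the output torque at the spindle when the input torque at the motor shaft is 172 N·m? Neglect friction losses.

After the chain (62/31): 172 × 2 = 344 N·m
After the belt (150/120): 344 × 1.25 = 430 N·m
After the internal gear (84/24): 430 × 3.5 = 1505 N·m

1505 N·m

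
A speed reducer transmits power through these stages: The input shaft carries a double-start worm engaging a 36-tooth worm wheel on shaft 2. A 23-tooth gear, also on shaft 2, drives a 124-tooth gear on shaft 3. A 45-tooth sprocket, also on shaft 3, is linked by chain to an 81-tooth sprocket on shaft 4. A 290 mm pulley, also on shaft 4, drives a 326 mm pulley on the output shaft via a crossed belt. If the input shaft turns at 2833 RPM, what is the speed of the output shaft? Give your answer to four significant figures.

14.43 RPM

worm 36/2 = 18 → 2833/18 = 157.39 RPM
gear mesh 124/23 = 5.3913 → 157.39/5.3913 = 29.193 RPM
chain 81/45 = 1.8 → 29.193/1.8 = 16.218 RPM
belt 326/290 = 1.1241 → 16.218/1.1241 = 14.427 RPM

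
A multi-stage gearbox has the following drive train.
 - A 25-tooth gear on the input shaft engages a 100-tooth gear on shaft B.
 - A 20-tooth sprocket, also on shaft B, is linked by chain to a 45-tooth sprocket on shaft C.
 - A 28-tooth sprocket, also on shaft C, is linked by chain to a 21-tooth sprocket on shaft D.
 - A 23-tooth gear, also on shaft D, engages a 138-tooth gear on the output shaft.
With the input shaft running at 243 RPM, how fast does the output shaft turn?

Gear mesh: ratio = 100/25 = 4, so shaft B turns at 243 / 4 = 60.75 RPM.
Chain: ratio = 45/20 = 2.25, so shaft C turns at 60.75 / 2.25 = 27 RPM.
Chain: ratio = 21/28 = 0.75, so shaft D turns at 27 / 0.75 = 36 RPM.
Gear mesh: ratio = 138/23 = 6, so the output shaft turns at 36 / 6 = 6 RPM.

6 RPM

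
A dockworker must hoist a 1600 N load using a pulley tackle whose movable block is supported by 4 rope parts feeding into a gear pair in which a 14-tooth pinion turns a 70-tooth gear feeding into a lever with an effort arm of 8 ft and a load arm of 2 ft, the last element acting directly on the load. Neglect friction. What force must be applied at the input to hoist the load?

20 N

Block-and-tackle MA = number of supporting rope parts = 4.
Gear pair MA = 70/14 = 5.
Lever MA = effort arm / load arm = 8/2 = 4.
Combined ideal MA = 4 × 5 × 4 = 80.
Effort = load / MA = 1600 / 80 = 20 N.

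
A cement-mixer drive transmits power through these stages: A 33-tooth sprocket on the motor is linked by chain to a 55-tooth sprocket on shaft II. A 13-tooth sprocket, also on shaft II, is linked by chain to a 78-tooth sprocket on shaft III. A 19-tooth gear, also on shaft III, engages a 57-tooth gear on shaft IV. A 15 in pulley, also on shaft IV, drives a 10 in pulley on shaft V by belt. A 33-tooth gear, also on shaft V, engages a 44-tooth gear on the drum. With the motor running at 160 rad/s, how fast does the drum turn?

6 rad/s

Chain: ratio = 55/33 = 1.6667, so shaft II turns at 160 / 1.6667 = 96 rad/s.
Chain: ratio = 78/13 = 6, so shaft III turns at 96 / 6 = 16 rad/s.
Gear mesh: ratio = 57/19 = 3, so shaft IV turns at 16 / 3 = 5.3333 rad/s.
Belt: ratio = 10/15 = 0.66667, so shaft V turns at 5.3333 / 0.66667 = 8 rad/s.
Gear mesh: ratio = 44/33 = 1.3333, so the drum turns at 8 / 1.3333 = 6 rad/s.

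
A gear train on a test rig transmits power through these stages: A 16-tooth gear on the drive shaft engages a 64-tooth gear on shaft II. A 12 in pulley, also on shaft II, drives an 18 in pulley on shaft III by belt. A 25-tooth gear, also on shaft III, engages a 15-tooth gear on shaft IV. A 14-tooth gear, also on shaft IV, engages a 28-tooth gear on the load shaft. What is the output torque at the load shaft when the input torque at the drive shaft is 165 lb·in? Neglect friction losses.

gear mesh 64/16 = 4 → τ = 165·4 = 660 lb·in
belt 18/12 = 1.5 → τ = 660·1.5 = 990 lb·in
gear mesh 15/25 = 0.6 → τ = 990·0.6 = 594 lb·in
gear mesh 28/14 = 2 → τ = 594·2 = 1188 lb·in

1188 lb·in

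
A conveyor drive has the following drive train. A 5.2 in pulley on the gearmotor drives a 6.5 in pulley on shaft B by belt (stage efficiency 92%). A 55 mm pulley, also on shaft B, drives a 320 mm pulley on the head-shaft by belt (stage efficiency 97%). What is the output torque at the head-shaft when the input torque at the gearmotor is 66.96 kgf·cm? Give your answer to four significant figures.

434.6 kgf·cm

Belt: ratio = 6.5/5.2 = 1.25; torque at shaft B = 66.96 × 1.25 × 0.92 = 77.004 kgf·cm.
Belt: ratio = 320/55 = 5.8182; torque at the head-shaft = 77.004 × 5.8182 × 0.97 = 434.58 kgf·cm.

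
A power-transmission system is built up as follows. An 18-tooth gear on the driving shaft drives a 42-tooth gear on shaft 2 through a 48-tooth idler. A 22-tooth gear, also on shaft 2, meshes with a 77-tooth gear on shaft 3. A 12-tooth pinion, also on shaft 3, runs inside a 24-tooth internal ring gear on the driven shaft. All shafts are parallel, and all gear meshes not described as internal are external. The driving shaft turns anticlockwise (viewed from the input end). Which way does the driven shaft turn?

clockwise

the driving shaft → shaft 2: driver → idler → driven is 2 external meshes, 2 reversals → CCW.
shaft 2 → shaft 3: external mesh, 1 reversal → CW.
shaft 3 → the driven shaft: internal mesh, same direction → CW.
3 reversals in total — an odd number — so the driven shaft turns opposite to the driving shaft.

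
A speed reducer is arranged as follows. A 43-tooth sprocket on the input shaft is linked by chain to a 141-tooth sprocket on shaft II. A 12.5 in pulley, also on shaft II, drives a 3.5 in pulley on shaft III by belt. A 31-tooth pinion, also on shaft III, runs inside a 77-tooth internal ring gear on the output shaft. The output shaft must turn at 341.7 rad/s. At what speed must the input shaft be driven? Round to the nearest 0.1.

Overall ratio R = 3.2791 × 0.28 × 2.4839 = 2.2805.
Required input speed = output speed × R = 341.7 × 2.2805 = 779.26 rad/s.

779.3 rad/s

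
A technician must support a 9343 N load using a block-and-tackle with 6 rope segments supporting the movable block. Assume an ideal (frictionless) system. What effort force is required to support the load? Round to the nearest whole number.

1557 N

Block-and-tackle MA = number of supporting rope parts = 6.
Effort = load / MA = 9343 / 6 = 1557.2 N.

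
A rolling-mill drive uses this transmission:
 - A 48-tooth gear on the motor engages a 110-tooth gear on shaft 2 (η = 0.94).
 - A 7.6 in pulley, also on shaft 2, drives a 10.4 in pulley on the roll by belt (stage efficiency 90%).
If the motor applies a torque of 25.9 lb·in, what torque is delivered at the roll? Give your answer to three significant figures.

68.7 lb·in

gear mesh 110/48 = 2.2917 → τ = 25.9·2.2917·0.94 = 55.793 lb·in
belt 10.4/7.6 = 1.3684 → τ = 55.793·1.3684·0.90 = 68.713 lb·in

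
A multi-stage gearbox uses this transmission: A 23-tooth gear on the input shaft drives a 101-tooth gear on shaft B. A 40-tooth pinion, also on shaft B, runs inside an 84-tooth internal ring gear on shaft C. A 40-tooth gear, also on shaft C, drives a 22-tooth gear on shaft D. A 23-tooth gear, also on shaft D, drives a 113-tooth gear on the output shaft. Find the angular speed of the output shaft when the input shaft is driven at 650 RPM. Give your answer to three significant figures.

gear mesh 101/23 = 4.3913 → 650/4.3913 = 148.02 RPM
internal gear 84/40 = 2.1 → 148.02/2.1 = 70.486 RPM
gear mesh 22/40 = 0.55 → 70.486/0.55 = 128.16 RPM
gear mesh 113/23 = 4.913 → 128.16/4.913 = 26.085 RPM

26.1 RPM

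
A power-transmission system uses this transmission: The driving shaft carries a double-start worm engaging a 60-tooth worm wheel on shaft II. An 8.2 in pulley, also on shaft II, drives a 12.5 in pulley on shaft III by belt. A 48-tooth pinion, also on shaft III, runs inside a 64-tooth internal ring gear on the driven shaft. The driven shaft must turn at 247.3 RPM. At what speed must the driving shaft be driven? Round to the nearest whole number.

15079 RPM

Overall ratio R = 30 × 1.5244 × 1.3333 = 60.976.
Required input speed = output speed × R = 247.3 × 60.976 = 15079 RPM.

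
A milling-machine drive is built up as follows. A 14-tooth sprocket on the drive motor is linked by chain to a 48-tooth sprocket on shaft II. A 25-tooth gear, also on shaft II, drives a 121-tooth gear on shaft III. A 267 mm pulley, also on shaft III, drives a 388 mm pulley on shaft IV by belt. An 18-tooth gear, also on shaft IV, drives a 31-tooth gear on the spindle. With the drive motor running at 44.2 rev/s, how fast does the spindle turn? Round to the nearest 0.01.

Chain: ratio = 48/14 = 3.4286, so shaft II turns at 44.2 / 3.4286 = 12.892 rev/s.
Gear mesh: ratio = 121/25 = 4.84, so shaft III turns at 12.892 / 4.84 = 2.6636 rev/s.
Belt: ratio = 388/267 = 1.4532, so shaft IV turns at 2.6636 / 1.4532 = 1.8329 rev/s.
Gear mesh: ratio = 31/18 = 1.7222, so the spindle turns at 1.8329 / 1.7222 = 1.0643 rev/s.

1.06 rev/s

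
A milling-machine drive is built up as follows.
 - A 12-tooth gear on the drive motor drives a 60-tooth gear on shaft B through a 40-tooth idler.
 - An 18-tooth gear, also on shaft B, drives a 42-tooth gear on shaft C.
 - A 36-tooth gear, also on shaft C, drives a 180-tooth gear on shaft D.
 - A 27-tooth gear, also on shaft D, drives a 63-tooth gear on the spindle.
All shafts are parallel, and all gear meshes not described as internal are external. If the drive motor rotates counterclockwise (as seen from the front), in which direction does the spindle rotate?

clockwise

the drive motor → shaft B: driver → idler → driven is 2 external meshes, 2 reversals → CCW.
shaft B → shaft C: external mesh, 1 reversal → CW.
shaft C → shaft D: external mesh, 1 reversal → CCW.
shaft D → the spindle: external mesh, 1 reversal → CW.
5 reversals in total — an odd number — so the spindle turns opposite to the drive motor.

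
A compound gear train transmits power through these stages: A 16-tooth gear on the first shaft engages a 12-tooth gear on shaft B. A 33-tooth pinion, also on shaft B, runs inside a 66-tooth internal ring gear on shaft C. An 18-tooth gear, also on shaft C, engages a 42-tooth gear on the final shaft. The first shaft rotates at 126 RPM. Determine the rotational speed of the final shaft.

Gear mesh: ratio = 12/16 = 0.75, so shaft B turns at 126 / 0.75 = 168 RPM.
Internal gear: ratio = 66/33 = 2, so shaft C turns at 168 / 2 = 84 RPM.
Gear mesh: ratio = 42/18 = 2.3333, so the final shaft turns at 84 / 2.3333 = 36 RPM.

36 RPM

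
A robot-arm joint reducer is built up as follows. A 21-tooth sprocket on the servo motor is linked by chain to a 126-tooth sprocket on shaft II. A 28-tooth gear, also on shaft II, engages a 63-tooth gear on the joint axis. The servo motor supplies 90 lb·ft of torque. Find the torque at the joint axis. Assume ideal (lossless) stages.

chain 126/21 = 6 → τ = 90·6 = 540 lb·ft
gear mesh 63/28 = 2.25 → τ = 540·2.25 = 1215 lb·ft

1215 lb·ft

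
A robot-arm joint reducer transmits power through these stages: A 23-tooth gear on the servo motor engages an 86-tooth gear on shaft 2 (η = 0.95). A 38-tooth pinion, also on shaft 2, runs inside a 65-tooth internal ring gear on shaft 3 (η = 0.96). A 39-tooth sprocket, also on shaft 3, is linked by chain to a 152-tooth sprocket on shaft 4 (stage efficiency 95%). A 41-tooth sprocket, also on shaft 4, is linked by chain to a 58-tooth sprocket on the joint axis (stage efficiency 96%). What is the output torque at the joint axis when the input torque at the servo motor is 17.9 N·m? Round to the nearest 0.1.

525.0 N·m

After the gear mesh (86/23): 17.9 × 3.7391 × 0.95 = 63.584 N·m
After the internal gear (65/38): 63.584 × 1.7105 × 0.96 = 104.41 N·m
After the chain (152/39): 104.41 × 3.8974 × 0.95 = 386.59 N·m
After the chain (58/41): 386.59 × 1.4146 × 0.96 = 525.01 N·m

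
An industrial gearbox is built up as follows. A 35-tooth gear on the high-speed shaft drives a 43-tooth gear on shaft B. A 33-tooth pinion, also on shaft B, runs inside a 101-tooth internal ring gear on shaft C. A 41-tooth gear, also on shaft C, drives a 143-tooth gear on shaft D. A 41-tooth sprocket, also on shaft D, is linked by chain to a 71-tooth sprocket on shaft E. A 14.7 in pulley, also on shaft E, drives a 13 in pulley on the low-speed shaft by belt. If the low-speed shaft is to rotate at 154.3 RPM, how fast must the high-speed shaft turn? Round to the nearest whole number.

3099 RPM

Overall ratio R = 1.2286 × 3.0606 × 3.4878 × 1.7317 × 0.88435 = 20.084.
Required input speed = output speed × R = 154.3 × 20.084 = 3099 RPM.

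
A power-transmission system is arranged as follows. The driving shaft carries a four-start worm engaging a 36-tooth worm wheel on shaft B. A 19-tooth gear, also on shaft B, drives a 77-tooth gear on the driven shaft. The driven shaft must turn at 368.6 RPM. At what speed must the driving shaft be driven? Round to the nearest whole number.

Overall ratio R = 9 × 4.0526 = 36.474.
Required input speed = output speed × R = 368.6 × 36.474 = 13444 RPM.

13444 RPM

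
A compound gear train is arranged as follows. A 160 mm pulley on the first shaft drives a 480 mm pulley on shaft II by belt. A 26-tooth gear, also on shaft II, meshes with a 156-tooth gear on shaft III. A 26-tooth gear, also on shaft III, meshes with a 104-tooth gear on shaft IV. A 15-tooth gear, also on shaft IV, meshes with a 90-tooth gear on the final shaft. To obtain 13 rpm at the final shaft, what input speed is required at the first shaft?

Overall ratio R = 3 × 6 × 4 × 6 = 432.
Required input speed = output speed × R = 13 × 432 = 5616 rpm.

5616 rpm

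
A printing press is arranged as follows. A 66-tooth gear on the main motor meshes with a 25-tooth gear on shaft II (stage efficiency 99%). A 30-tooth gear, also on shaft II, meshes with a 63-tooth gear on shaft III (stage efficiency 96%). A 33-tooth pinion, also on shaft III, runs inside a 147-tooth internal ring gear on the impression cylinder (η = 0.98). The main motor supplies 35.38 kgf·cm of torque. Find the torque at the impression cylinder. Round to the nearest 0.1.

116.8 kgf·cm

After the gear mesh (25/66): 35.38 × 0.37879 × 0.99 = 13.268 kgf·cm
After the gear mesh (63/30): 13.268 × 2.1 × 0.96 = 26.747 kgf·cm
After the internal gear (147/33): 26.747 × 4.4545 × 0.98 = 116.76 kgf·cm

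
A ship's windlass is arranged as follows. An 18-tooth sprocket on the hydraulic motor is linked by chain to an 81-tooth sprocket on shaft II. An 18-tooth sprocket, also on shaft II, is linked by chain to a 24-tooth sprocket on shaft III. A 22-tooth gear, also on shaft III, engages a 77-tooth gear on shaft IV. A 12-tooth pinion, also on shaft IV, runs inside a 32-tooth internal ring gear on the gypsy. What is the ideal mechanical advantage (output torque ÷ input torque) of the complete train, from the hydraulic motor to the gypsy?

Each stage contributes driven/driver: chain 81/18 = 4.5, chain 24/18 = 1.3333, gear mesh 77/22 = 3.5, internal gear 32/12 = 2.6667.
Overall: 4.5 × 1.3333 × 3.5 × 2.6667 = 56.

56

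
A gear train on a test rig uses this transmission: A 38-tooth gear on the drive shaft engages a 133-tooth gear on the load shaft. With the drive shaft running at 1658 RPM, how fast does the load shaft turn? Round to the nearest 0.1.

Gear mesh: ratio = 133/38 = 3.5, so the load shaft turns at 1658 / 3.5 = 473.71 RPM.

473.7 RPM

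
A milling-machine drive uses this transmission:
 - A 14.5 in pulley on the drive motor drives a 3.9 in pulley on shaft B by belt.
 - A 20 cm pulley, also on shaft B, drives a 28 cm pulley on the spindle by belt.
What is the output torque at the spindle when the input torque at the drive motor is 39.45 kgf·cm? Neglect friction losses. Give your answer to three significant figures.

14.9 kgf·cm

belt 3.9/14.5 = 0.26897 → τ = 39.45·0.26897 = 10.611 kgf·cm
belt 28/20 = 1.4 → τ = 10.611·1.4 = 14.855 kgf·cm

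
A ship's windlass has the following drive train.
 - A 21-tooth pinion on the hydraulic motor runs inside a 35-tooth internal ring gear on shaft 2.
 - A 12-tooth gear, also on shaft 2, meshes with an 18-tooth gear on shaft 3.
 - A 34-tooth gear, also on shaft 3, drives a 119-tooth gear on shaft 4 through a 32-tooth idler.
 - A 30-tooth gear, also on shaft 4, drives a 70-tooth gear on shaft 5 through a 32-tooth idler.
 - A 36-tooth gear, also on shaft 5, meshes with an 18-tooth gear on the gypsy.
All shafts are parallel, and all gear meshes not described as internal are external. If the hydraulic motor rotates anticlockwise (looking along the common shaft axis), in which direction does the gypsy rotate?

anticlockwise

the hydraulic motor → shaft 2: internal mesh, same direction → CCW.
shaft 2 → shaft 3: external mesh, 1 reversal → CW.
shaft 3 → shaft 4: driver → idler → driven is 2 external meshes, 2 reversals → CW.
shaft 4 → shaft 5: driver → idler → driven is 2 external meshes, 2 reversals → CW.
shaft 5 → the gypsy: external mesh, 1 reversal → CCW.
6 reversals in total — an even number — so the gypsy turns the same way as the hydraulic motor.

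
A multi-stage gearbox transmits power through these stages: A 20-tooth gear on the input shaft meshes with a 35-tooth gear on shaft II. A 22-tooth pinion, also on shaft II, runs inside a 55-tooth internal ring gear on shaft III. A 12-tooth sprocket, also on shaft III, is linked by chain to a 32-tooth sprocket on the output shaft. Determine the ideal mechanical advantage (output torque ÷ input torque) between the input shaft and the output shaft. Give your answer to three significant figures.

Each stage contributes driven/driver: gear mesh 35/20 = 1.75, internal gear 55/22 = 2.5, chain 32/12 = 2.6667.
Overall: 1.75 × 2.5 × 2.6667 = 11.667.

11.7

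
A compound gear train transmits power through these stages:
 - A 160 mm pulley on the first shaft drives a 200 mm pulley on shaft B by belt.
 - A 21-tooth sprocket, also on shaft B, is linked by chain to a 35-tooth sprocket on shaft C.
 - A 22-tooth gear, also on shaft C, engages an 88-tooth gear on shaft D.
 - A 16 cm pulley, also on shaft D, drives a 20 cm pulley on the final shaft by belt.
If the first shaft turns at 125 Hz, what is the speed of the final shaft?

12 Hz

belt 200/160 = 1.25 → 125/1.25 = 100 Hz
chain 35/21 = 1.6667 → 100/1.6667 = 60 Hz
gear mesh 88/22 = 4 → 60/4 = 15 Hz
belt 20/16 = 1.25 → 15/1.25 = 12 Hz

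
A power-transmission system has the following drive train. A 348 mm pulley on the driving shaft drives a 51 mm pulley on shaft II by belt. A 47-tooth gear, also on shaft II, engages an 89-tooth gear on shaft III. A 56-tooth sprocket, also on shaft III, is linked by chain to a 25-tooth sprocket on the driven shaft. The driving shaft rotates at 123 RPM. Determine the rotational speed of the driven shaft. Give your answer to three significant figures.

993 RPM

belt 51/348 = 0.14655 → 123/0.14655 = 839.29 RPM
gear mesh 89/47 = 1.8936 → 839.29/1.8936 = 443.22 RPM
chain 25/56 = 0.44643 → 443.22/0.44643 = 992.82 RPM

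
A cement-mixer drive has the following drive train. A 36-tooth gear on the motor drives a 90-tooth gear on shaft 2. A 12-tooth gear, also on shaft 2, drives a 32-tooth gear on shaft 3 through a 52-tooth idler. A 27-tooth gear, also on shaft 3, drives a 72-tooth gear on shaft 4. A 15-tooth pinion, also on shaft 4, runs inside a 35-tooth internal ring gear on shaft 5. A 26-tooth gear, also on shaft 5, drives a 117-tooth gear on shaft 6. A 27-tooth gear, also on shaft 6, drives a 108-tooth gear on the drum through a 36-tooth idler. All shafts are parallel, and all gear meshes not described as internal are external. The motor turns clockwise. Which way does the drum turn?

counterclockwise

the motor → shaft 2: external mesh, 1 reversal → CCW.
shaft 2 → shaft 3: driver → idler → driven is 2 external meshes, 2 reversals → CCW.
shaft 3 → shaft 4: external mesh, 1 reversal → CW.
shaft 4 → shaft 5: internal mesh, same direction → CW.
shaft 5 → shaft 6: external mesh, 1 reversal → CCW.
shaft 6 → the drum: driver → idler → driven is 2 external meshes, 2 reversals → CCW.
7 reversals in total — an odd number — so the drum turns opposite to the motor.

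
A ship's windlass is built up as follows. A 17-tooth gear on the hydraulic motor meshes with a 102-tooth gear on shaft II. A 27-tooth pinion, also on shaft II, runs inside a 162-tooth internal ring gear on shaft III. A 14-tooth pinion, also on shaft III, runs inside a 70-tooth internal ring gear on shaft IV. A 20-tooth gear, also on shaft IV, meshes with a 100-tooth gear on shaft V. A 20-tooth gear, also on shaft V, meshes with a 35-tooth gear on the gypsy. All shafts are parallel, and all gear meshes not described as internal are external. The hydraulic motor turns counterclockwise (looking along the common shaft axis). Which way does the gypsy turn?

the hydraulic motor → shaft II: external mesh, 1 reversal → CW.
shaft II → shaft III: internal mesh, same direction → CW.
shaft III → shaft IV: internal mesh, same direction → CW.
shaft IV → shaft V: external mesh, 1 reversal → CCW.
shaft V → the gypsy: external mesh, 1 reversal → CW.
3 reversals in total — an odd number — so the gypsy turns opposite to the hydraulic motor.

clockwise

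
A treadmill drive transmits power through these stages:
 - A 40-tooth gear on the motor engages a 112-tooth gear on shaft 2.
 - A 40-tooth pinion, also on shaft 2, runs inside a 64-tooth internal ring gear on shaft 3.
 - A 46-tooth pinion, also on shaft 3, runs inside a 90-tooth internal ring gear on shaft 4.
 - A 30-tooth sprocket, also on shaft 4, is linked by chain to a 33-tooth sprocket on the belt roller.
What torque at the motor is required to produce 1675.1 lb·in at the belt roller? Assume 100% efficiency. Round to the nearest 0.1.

173.7 lb·in

Overall ratio R = 2.8 × 1.6 × 1.9565 × 1.1 = 9.6417.
Input torque = output torque / R = 1675.1 / 9.6417 = 173.73 lb·in.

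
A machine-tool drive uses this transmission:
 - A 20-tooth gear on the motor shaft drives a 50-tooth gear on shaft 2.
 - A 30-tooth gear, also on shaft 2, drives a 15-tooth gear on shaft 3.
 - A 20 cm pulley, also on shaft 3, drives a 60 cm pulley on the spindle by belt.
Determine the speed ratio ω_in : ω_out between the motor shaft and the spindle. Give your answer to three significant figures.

3.75

Each stage contributes driven/driver: gear mesh 50/20 = 2.5, gear mesh 15/30 = 0.5, belt 60/20 = 3.
Overall: 2.5 × 0.5 × 3 = 3.75.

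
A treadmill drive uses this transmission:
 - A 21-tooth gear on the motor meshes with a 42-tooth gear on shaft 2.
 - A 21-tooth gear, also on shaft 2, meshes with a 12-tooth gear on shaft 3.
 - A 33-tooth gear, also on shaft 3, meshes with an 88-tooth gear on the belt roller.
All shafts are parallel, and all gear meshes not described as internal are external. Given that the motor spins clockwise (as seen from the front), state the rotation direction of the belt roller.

counterclockwise

the motor → shaft 2: external mesh, 1 reversal → CCW.
shaft 2 → shaft 3: external mesh, 1 reversal → CW.
shaft 3 → the belt roller: external mesh, 1 reversal → CCW.
3 reversals in total — an odd number — so the belt roller turns opposite to the motor.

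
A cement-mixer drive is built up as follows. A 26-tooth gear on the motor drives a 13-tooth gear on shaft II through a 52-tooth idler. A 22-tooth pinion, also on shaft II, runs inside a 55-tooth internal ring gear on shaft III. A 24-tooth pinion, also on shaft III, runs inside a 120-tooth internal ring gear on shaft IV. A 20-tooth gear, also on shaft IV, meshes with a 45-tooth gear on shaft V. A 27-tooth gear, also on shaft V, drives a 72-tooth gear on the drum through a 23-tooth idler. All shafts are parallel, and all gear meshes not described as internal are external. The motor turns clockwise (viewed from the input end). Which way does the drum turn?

the motor → shaft II: driver → idler → driven is 2 external meshes, 2 reversals → CW.
shaft II → shaft III: internal mesh, same direction → CW.
shaft III → shaft IV: internal mesh, same direction → CW.
shaft IV → shaft V: external mesh, 1 reversal → CCW.
shaft V → the drum: driver → idler → driven is 2 external meshes, 2 reversals → CCW.
5 reversals in total — an odd number — so the drum turns opposite to the motor.

anticlockwise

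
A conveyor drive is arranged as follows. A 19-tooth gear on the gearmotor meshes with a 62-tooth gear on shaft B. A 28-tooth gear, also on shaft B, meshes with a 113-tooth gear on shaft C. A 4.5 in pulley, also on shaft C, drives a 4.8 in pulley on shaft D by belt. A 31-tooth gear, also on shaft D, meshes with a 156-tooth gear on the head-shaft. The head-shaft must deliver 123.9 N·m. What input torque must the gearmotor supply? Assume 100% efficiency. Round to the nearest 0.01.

Overall ratio R = 3.2632 × 4.0357 × 1.0667 × 5.0323 = 70.689.
Input torque = output torque / R = 123.9 / 70.689 = 1.7528 N·m.

1.75 N·m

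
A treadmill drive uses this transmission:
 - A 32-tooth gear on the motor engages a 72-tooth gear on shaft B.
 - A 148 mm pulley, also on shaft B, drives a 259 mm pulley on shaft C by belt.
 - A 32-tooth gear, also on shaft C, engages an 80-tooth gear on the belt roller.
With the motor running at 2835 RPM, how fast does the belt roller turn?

gear mesh 72/32 = 2.25 → 2835/2.25 = 1260 RPM
belt 259/148 = 1.75 → 1260/1.75 = 720 RPM
gear mesh 80/32 = 2.5 → 720/2.5 = 288 RPM

288 RPM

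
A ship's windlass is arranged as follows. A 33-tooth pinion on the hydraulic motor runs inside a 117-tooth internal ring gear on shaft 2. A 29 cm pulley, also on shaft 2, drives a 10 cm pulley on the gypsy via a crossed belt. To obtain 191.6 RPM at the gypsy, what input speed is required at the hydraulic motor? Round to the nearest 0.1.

234.2 RPM

Overall ratio R = 3.5455 × 0.34483 = 1.2226.
Required input speed = output speed × R = 191.6 × 1.2226 = 234.24 RPM.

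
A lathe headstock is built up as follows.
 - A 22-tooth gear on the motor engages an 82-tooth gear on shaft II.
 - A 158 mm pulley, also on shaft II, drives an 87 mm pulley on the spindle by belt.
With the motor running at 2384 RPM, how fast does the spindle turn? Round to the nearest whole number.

the motor → shaft II (gear mesh, 82/22): 2384 ÷ 3.7273 = 639.61 RPM
shaft II → the spindle (belt, 87/158): 639.61 ÷ 0.55063 = 1161.6 RPM

1162 RPM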